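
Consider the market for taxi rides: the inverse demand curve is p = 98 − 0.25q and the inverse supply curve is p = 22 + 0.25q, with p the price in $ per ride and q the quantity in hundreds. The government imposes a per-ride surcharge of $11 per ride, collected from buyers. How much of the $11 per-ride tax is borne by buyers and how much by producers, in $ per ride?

Buyers bear $5.5 per ride; producers bear $5.5 per ride.

Rewrite in direct form: qd = 392 − 4p and qs = 4p − 88.
Without the tax, 392 − 4p = 4p − 88 gives 8p = 480, so p* = $60 and q* = 152.
With the tax collected from buyers, demand (in seller-price terms) shifts: qd = 392 − 4(p + 11).
Solving gives q = 130 with buyers paying $65.5 and producers receiving $54.5 (the $11 wedge).
Burden on buyers: $5.5; on producers: $5.5. (They sum to $11.)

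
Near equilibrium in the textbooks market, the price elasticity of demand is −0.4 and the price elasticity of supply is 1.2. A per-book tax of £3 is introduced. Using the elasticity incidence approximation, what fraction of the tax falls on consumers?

Incidence ratio: consumers' share ≈ εs / (εs + |εd|) = 1.2 / (1.2 + 0.4) = 0.75.
Supply is the more elastic side, so consumers bear the larger share.

Consumers' share ≈ 0.75.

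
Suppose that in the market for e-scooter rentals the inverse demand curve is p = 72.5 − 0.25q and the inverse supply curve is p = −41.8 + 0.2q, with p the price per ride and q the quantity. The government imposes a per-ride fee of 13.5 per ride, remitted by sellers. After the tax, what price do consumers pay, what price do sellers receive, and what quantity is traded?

Inverting to q(p) form: qd = 290 − 4p; qs = 5p + 209.
Before the tax: set 290 − 4p = 5p + 209 → p* = 9, q* = 254.
With the tax collected from sellers, supply shifts: qs = 5(p − 13.5) + 209.
Solving gives q = 224 with consumers paying 16.5 and sellers receiving 3 (the 13.5 wedge).
The less price-elastic side of the market bears the larger share of a per-unit tax.

Consumers pay 16.5; sellers receive 3; quantity = 224.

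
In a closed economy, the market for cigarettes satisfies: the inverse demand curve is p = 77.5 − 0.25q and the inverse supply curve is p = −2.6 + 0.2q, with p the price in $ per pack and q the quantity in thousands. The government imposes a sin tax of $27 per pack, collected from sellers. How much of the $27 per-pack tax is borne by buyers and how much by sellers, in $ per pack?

Buyers bear $15 per pack; sellers bear $12 per pack.

Inverting to q(p) form: qd = 310 − 4p; qs = 5p + 13.
Before the tax: set 310 − 4p = 5p + 13 → p* = $33, q* = 178.
With the tax collected from sellers, supply shifts: qs = 5(p − 27) + 13.
Solving gives q = 118 with buyers paying $48 and sellers receiving $21 (the $27 wedge).
Burden on buyers: $15; on sellers: $12. (They sum to $27.)
The less price-elastic side of the market bears the larger share of a per-unit tax.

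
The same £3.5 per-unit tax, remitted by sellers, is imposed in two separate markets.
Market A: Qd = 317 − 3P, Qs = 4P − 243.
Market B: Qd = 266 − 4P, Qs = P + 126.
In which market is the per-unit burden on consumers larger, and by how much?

Market A: pre-tax P* = £80, Q* = 77; post-tax Q = 71; per-unit burden on consumers = £2.
Market B: pre-tax P* = £28, Q* = 154; post-tax Q = 151.2; per-unit burden on consumers = £0.7.
Difference: £2 vs £0.7 → market A is larger by £1.3.

Market A, by £1.3.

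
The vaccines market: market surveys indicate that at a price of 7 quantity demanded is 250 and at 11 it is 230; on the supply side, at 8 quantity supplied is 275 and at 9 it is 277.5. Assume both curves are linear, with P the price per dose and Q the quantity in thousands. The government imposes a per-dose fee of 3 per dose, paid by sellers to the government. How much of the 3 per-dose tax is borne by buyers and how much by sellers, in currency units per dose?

Demand slope: (230 − 250)/(11 − 7) = -5, so Qd = 285 − 5P.
Supply slope: (277.5 − 275)/(9 − 8) = 2.5, so Qs = 2.5P + 255.
Without the tax, 285 − 5P = 2.5P + 255 gives 7.5P = 30, so P* = 4 and Q* = 265.
With the tax collected from sellers, supply shifts: Qs = 2.5(P − 3) + 255.
Solving gives Q = 260 with buyers paying 5 and sellers receiving 2 (the 3 wedge).
Burden on buyers: 1; on sellers: 2. (They sum to 3.)
The less price-elastic side of the market bears the larger share of a per-unit tax.

Buyers bear 1 per dose; sellers bear 2 per dose.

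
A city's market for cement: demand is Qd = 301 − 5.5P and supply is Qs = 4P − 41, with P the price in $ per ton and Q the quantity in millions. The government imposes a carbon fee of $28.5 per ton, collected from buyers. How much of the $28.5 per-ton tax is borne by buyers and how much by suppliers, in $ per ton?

Before the tax: set 301 − 5.5P = 4P − 41 → P* = $36, Q* = 103.
With the tax collected from buyers, demand (in seller-price terms) shifts: Qd = 301 − 5.5(P + 28.5).
New equilibrium: buyers pay $48, suppliers receive $19.5, Q = 37. (Wedge: Pb − Ps = 28.5.)
Burden on buyers: $12; on suppliers: $16.5. (They sum to $28.5.)

Buyers bear $12 per ton; suppliers bear $16.5 per ton.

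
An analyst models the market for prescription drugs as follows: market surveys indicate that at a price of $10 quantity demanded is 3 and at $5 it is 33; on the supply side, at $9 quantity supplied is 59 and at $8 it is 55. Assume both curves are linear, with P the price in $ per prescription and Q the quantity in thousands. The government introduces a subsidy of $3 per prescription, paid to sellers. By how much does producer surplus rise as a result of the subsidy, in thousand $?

Producer surplus rises by $76.68 thousand.

Demand slope: (33 − 3)/(5 − 10) = -6, so Qd = 63 − 6P.
Supply slope: (55 − 59)/(8 − 9) = 4, so Qs = 4P + 23.
Without the subsidy, 63 − 6P = 4P + 23 gives 10P = 40, so P* = $4 and Q* = 39.
With a per-unit subsidy paid to sellers, each receives P + 3 per unit sold, so supply becomes Qs = 4(P + 3) + 23.
Solving gives Q = 46.2 with consumers paying $2.8 and sellers receiving $5.8 (the $3 wedge).
ΔPS is the trapezoid between Q = 46.2 and Q = 39 of height $1.8: ½ · (39 + 46.2) · 1.8 = $76.68.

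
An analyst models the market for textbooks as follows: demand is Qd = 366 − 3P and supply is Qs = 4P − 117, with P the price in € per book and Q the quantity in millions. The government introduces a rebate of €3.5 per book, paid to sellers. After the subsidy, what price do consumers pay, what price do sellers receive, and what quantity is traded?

Consumers pay €67; sellers receive €70.5; quantity = 165.

Without the subsidy, 366 − 3P = 4P − 117 gives 7P = 483, so P* = €69 and Q* = 159.
With a per-unit subsidy paid to sellers, each receives P + 3.5 per unit sold, so supply becomes Qs = 4(P + 3.5) − 117.
New equilibrium: consumers pay €67, sellers receive €70.5, Q = 165. (Wedge: Pb − Ps = −3.5.)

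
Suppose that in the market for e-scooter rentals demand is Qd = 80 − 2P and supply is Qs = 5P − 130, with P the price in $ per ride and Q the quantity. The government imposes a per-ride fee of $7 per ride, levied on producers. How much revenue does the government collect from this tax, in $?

Tax revenue = $70.

Before the tax: set 80 − 2P = 5P − 130 → P* = $30, Q* = 20.
With the tax collected from producers, supply shifts: Qs = 5(P − 7) − 130.
New equilibrium: consumers pay $35, producers receive $28, Q = 10. (Wedge: Pb − Ps = 7.)
Revenue = t · Q = 7 · 10 = $70.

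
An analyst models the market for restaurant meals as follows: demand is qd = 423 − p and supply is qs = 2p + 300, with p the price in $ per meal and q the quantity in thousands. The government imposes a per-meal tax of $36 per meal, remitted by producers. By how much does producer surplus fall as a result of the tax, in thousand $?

Without the tax, 423 − p = 2p + 300 gives 3p = 123, so p* = $41 and q* = 382.
With the tax collected from producers, supply shifts: qs = 2(p − 36) + 300.
Solving gives q = 358 with consumers paying $65 and producers receiving $29 (the $36 wedge).
ΔPS is the trapezoid between Q = 358 and Q = 382 of height $12: ½ · (382 + 358) · 12 = $4440.

Producer surplus falls by $4440 thousand.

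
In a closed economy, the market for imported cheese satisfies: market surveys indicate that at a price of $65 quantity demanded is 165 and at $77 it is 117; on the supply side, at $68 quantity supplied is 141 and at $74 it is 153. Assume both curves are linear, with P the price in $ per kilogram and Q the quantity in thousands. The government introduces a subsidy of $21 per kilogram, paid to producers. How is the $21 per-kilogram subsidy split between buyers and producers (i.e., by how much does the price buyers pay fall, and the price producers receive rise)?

Demand slope: (117 − 165)/(77 − 65) = -4, so Qd = 425 − 4P.
Supply slope: (153 − 141)/(74 − 68) = 2, so Qs = 2P + 5.
Before the subsidy: set 425 − 4P = 2P + 5 → P* = $70, Q* = 145.
With a per-unit subsidy paid to producers, each receives P + 21 per unit sold, so supply becomes Qs = 2(P + 21) + 5.
Solving gives Q = 173 with buyers paying $63 and producers receiving $84 (the $21 wedge).
Gain to buyers: $7; to producers: $14. (They sum to $21.)

Buyers gain $7 per kilogram; producers gain $14 per kilogram.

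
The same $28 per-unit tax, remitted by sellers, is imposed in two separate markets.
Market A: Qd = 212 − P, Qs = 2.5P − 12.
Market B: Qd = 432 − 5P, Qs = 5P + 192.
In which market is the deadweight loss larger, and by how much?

Market B, by $700.

Market A: pre-tax P* = $64, Q* = 148; post-tax Q = 128; deadweight loss = $280.
Market B: pre-tax P* = $24, Q* = 312; post-tax Q = 242; deadweight loss = $980.
Difference: $280 vs $980 → market B is larger by $700.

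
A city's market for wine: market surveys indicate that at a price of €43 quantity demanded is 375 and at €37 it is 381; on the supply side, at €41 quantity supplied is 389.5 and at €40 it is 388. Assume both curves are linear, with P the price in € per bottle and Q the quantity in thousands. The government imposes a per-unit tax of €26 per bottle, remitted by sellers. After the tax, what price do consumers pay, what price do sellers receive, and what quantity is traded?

Demand slope: (381 − 375)/(37 − 43) = -1, so Qd = 418 − P.
Supply slope: (388 − 389.5)/(40 − 41) = 1.5, so Qs = 1.5P + 328.
Before the tax: set 418 − P = 1.5P + 328 → P* = €36, Q* = 382.
With the tax collected from sellers, supply shifts: Qs = 1.5(P − 26) + 328.
New equilibrium: consumers pay €51.6, sellers receive €25.6, Q = 366.4. (Wedge: Pb − Ps = 26.)

Consumers pay €51.6; sellers receive €25.6; quantity = 366.4.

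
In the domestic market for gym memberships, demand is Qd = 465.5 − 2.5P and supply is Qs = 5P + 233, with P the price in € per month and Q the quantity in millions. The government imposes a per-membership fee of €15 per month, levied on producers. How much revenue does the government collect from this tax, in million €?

Before the tax: set 465.5 − 2.5P = 5P + 233 → P* = €31, Q* = 388.
With the tax collected from producers, supply shifts: Qs = 5(P − 15) + 233.
New equilibrium: consumers pay €41, producers receive €26, Q = 363. (Wedge: Pb − Ps = 15.)
Revenue = t · Q = 15 · 363 = €5445.

Tax revenue = €5445 million.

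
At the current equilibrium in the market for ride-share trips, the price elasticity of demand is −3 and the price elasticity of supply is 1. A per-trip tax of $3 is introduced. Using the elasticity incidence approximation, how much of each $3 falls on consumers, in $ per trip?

Consumers bear ≈ $0.75 per trip.

Incidence ratio: consumers' share ≈ εs / (εs + |εd|) = 1 / (1 + 3) = 0.25.
So consumers bear ≈ 0.25 × $3 = $0.75; suppliers bear $2.25.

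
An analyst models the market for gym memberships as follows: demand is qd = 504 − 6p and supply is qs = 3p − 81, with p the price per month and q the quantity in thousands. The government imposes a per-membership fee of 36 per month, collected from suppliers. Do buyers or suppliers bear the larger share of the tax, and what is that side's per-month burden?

Suppliers bear the larger share: 24 per month.

Before the tax: set 504 − 6p = 3p − 81 → p* = 65, q* = 114.
With the tax collected from suppliers, supply shifts: qs = 3(p − 36) − 81.
New equilibrium: buyers pay 77, suppliers receive 41, q = 42. (Wedge: pb − ps = 36.)
Per-month burden: buyers 12, suppliers 24.
Suppliers take the larger share because supply is less price-elastic here (demand slope 6 vs supply slope 3).
The less price-elastic side of the market bears the larger share of a per-unit tax.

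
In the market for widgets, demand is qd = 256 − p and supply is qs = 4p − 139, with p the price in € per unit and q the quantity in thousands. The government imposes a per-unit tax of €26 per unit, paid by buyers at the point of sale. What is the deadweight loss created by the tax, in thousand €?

Before the tax: set 256 − p = 4p − 139 → p* = €79, q* = 177.
With the tax collected from buyers, demand (in seller-price terms) shifts: qd = 256 − (p + 26).
New equilibrium: buyers pay €99.8, sellers receive €73.8, q = 156.2. (Wedge: pb − ps = 26.)
Quantity falls by |ΔQ| = |177 − 156.2| = 20.8.
DWL = ½ · t · |ΔQ| = ½ · 26 · 20.8 = €270.4.

Deadweight loss = €270.4 thousand.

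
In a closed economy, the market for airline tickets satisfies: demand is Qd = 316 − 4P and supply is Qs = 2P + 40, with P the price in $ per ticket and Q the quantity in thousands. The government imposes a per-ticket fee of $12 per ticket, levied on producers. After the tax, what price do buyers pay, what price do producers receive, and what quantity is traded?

Without the tax, 316 − 4P = 2P + 40 gives 6P = 276, so P* = $46 and Q* = 132.
With the tax collected from producers, supply shifts: Qs = 2(P − 12) + 40.
Solving gives Q = 116 with buyers paying $50 and producers receiving $38 (the $12 wedge).

Buyers pay $50; producers receive $38; quantity = 116.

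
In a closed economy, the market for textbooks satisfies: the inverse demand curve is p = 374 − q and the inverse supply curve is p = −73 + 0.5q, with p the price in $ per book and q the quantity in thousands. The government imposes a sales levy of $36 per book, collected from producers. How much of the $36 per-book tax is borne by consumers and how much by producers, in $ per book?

Rewrite in direct form: qd = 374 − p and qs = 2p + 146.
Before the tax: set 374 − p = 2p + 146 → p* = $76, q* = 298.
With the tax collected from producers, supply shifts: qs = 2(p − 36) + 146.
Solving gives q = 274 with consumers paying $100 and producers receiving $64 (the $36 wedge).
Burden on consumers: $24; on producers: $12. (They sum to $36.)

Consumers bear $24 per book; producers bear $12 per book.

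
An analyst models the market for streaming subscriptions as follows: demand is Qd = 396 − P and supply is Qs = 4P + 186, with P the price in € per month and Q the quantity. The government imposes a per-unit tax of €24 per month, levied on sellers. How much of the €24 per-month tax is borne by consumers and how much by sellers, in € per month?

Before the tax: set 396 − P = 4P + 186 → P* = €42, Q* = 354.
With the tax collected from sellers, supply shifts: Qs = 4(P − 24) + 186.
New equilibrium: consumers pay €61.2, sellers receive €37.2, Q = 334.8. (Wedge: Pb − Ps = 24.)
Burden on consumers: €19.2; on sellers: €4.8. (They sum to €24.)
The less price-elastic side of the market bears the larger share of a per-unit tax.

Consumers bear €19.2 per month; sellers bear €4.8 per month.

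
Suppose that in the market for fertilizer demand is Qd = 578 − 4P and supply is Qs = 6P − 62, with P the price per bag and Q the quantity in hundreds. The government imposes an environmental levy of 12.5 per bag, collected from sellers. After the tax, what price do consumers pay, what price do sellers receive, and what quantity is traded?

Consumers pay 71.5; sellers receive 59; quantity = 292.

Without the tax, 578 − 4P = 6P − 62 gives 10P = 640, so P* = 64 and Q* = 322.
With the tax collected from sellers, supply shifts: Qs = 6(P − 12.5) − 62.
New equilibrium: consumers pay 71.5, sellers receive 59, Q = 292. (Wedge: Pb − Ps = 12.5.)
The less price-elastic side of the market bears the larger share of a per-unit tax.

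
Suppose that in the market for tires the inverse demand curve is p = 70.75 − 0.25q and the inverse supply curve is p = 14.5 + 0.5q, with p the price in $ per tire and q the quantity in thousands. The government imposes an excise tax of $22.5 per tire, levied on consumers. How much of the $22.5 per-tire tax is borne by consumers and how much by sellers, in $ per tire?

Consumers bear $7.5 per tire; sellers bear $15 per tire.

Inverting to q(p) form: qd = 283 − 4p; qs = 2p − 29.
Before the tax: set 283 − 4p = 2p − 29 → p* = $52, q* = 75.
With the tax collected from consumers, demand (in seller-price terms) shifts: qd = 283 − 4(p + 22.5).
Solving gives q = 45 with consumers paying $59.5 and sellers receiving $37 (the $22.5 wedge).
Burden on consumers: $7.5; on sellers: $15. (They sum to $22.5.)
The less price-elastic side of the market bears the larger share of a per-unit tax.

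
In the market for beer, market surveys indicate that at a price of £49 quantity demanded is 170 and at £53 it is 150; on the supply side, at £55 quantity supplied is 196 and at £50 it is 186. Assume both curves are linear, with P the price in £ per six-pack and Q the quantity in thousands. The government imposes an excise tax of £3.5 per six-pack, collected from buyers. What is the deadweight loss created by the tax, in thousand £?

Deadweight loss = £8.75 thousand.

Demand slope: (150 − 170)/(53 − 49) = -5, so Qd = 415 − 5P.
Supply slope: (186 − 196)/(50 − 55) = 2, so Qs = 2P + 86.
Before the tax: set 415 − 5P = 2P + 86 → P* = £47, Q* = 180.
With the tax collected from buyers, demand (in seller-price terms) shifts: Qd = 415 − 5(P + 3.5).
New equilibrium: buyers pay £48, producers receive £44.5, Q = 175. (Wedge: Pb − Ps = 3.5.)
Quantity falls by |ΔQ| = |180 − 175| = 5.
DWL = ½ · t · |ΔQ| = ½ · 3.5 · 5 = £8.75.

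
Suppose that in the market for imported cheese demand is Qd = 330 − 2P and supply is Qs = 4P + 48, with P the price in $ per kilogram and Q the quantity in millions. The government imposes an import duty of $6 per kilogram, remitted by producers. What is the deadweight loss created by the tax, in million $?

Without the tax, 330 − 2P = 4P + 48 gives 6P = 282, so P* = $47 and Q* = 236.
With the tax collected from producers, supply shifts: Qs = 4(P − 6) + 48.
Solving gives Q = 228 with buyers paying $51 and producers receiving $45 (the $6 wedge).
Quantity falls by |ΔQ| = |236 − 228| = 8.
DWL = ½ · t · |ΔQ| = ½ · 6 · 8 = $24.

Deadweight loss = $24 million.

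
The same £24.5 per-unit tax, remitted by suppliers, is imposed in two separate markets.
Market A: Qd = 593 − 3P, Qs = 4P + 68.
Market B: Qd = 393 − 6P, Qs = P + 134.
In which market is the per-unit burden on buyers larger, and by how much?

Market A, by £10.5.

Market A: pre-tax P* = £75, Q* = 368; post-tax Q = 326; per-unit burden on buyers = £14.
Market B: pre-tax P* = £37, Q* = 171; post-tax Q = 150; per-unit burden on buyers = £3.5.
Difference: £14 vs £3.5 → market A is larger by £10.5.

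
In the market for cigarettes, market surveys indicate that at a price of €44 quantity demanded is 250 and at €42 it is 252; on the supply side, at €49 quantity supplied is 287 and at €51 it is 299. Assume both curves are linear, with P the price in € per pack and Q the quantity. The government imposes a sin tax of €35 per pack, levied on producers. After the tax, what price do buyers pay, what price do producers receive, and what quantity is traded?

Buyers pay €73; producers receive €38; quantity = 221.

Demand slope: (252 − 250)/(42 − 44) = -1, so Qd = 294 − P.
Supply slope: (299 − 287)/(51 − 49) = 6, so Qs = 6P − 7.
Without the tax, 294 − P = 6P − 7 gives 7P = 301, so P* = €43 and Q* = 251.
With the tax collected from producers, supply shifts: Qs = 6(P − 35) − 7.
Solving gives Q = 221 with buyers paying €73 and producers receiving €38 (the €35 wedge).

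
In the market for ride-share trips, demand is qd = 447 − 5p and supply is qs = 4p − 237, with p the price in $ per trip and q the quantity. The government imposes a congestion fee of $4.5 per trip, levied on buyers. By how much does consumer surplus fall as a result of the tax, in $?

Without the tax, 447 − 5p = 4p − 237 gives 9p = 684, so p* = $76 and q* = 67.
With the tax collected from buyers, demand (in seller-price terms) shifts: qd = 447 − 5(p + 4.5).
New equilibrium: buyers pay $78, sellers receive $73.5, q = 57. (Wedge: pb − ps = 4.5.)
ΔCS is the trapezoid between Q = 57 and Q = 67 of height $2: ½ · (67 + 57) · 2 = $124.

Consumer surplus falls by $124.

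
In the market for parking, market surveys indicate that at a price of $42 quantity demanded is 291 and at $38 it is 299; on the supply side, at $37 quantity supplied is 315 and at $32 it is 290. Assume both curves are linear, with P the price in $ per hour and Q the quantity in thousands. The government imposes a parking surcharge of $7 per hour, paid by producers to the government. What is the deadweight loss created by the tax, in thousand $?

Demand slope: (299 − 291)/(38 − 42) = -2, so Qd = 375 − 2P.
Supply slope: (290 − 315)/(32 − 37) = 5, so Qs = 5P + 130.
Before the tax: set 375 − 2P = 5P + 130 → P* = $35, Q* = 305.
With the tax collected from producers, supply shifts: Qs = 5(P − 7) + 130.
New equilibrium: buyers pay $40, producers receive $33, Q = 295. (Wedge: Pb − Ps = 7.)
Quantity falls by |ΔQ| = |305 − 295| = 10.
DWL = ½ · t · |ΔQ| = ½ · 7 · 10 = $35.

Deadweight loss = $35 thousand.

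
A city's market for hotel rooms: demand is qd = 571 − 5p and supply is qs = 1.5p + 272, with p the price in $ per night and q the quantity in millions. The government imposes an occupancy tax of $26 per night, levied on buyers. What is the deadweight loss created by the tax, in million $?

Deadweight loss = $390 million.

Without the tax, 571 − 5p = 1.5p + 272 gives 6.5p = 299, so p* = $46 and q* = 341.
With the tax collected from buyers, demand (in seller-price terms) shifts: qd = 571 − 5(p + 26).
Solving gives q = 311 with buyers paying $52 and sellers receiving $26 (the $26 wedge).
Quantity falls by |ΔQ| = |341 − 311| = 30.
DWL = ½ · t · |ΔQ| = ½ · 26 · 30 = $390.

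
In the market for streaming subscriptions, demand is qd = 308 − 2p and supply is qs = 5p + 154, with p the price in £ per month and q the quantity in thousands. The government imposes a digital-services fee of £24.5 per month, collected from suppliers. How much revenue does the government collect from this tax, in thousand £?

Before the tax: set 308 − 2p = 5p + 154 → p* = £22, q* = 264.
With the tax collected from suppliers, supply shifts: qs = 5(p − 24.5) + 154.
Solving gives q = 229 with consumers paying £39.5 and suppliers receiving £15 (the £24.5 wedge).
Revenue = t · Q = 24.5 · 229 = £5610.5.

Tax revenue = £5610.5 thousand.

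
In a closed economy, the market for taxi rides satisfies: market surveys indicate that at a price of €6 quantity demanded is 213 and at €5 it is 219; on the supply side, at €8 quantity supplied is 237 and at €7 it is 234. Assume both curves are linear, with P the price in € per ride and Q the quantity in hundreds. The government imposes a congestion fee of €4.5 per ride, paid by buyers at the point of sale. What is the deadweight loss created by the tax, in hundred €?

Deadweight loss = €20.25 hundred.

Demand slope: (219 − 213)/(5 − 6) = -6, so Qd = 249 − 6P.
Supply slope: (234 − 237)/(7 − 8) = 3, so Qs = 3P + 213.
Without the tax, 249 − 6P = 3P + 213 gives 9P = 36, so P* = €4 and Q* = 225.
With the tax collected from buyers, demand (in seller-price terms) shifts: Qd = 249 − 6(P + 4.5).
Solving gives Q = 216 with buyers paying €5.5 and sellers receiving €1 (the €4.5 wedge).
Quantity falls by |ΔQ| = |225 − 216| = 9.
DWL = ½ · t · |ΔQ| = ½ · 4.5 · 9 = €20.25.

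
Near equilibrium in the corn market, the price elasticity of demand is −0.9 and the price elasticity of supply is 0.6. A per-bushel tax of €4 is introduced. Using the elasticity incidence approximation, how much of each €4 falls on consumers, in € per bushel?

Incidence ratio: consumers' share ≈ εs / (εs + |εd|) = 0.6 / (0.6 + 0.9) = 0.4.
So consumers bear ≈ 0.4 × €4 = €1.6; producers bear €2.4.

Consumers bear ≈ €1.6 per bushel.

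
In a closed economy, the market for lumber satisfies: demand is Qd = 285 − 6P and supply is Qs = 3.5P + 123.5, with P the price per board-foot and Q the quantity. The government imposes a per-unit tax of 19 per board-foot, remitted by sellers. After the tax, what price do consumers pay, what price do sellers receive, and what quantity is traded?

Consumers pay 24; sellers receive 5; quantity = 141.

Before the tax: set 285 − 6P = 3.5P + 123.5 → P* = 17, Q* = 183.
With the tax collected from sellers, supply shifts: Qs = 3.5(P − 19) + 123.5.
Solving gives Q = 141 with consumers paying 24 and sellers receiving 5 (the 19 wedge).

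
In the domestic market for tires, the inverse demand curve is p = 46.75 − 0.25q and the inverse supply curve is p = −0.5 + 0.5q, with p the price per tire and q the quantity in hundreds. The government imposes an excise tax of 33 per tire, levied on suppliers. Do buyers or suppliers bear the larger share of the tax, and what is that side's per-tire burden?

Inverting to q(p) form: qd = 187 − 4p; qs = 2p + 1.
Without the tax, 187 − 4p = 2p + 1 gives 6p = 186, so p* = 31 and q* = 63.
With the tax collected from suppliers, supply shifts: qs = 2(p − 33) + 1.
Solving gives q = 19 with buyers paying 42 and suppliers receiving 9 (the 33 wedge).
Per-tire burden: buyers 11, suppliers 22.
Suppliers take the larger share because supply is less price-elastic here (demand slope 4 vs supply slope 2).
The less price-elastic side of the market bears the larger share of a per-unit tax.

Suppliers bear the larger share: 22 per tire.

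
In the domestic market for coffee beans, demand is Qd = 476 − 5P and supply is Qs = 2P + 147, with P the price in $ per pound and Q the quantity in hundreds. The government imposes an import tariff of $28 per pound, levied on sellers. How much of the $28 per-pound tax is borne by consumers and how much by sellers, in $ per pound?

Without the tax, 476 − 5P = 2P + 147 gives 7P = 329, so P* = $47 and Q* = 241.
With the tax collected from sellers, supply shifts: Qs = 2(P − 28) + 147.
Solving gives Q = 201 with consumers paying $55 and sellers receiving $27 (the $28 wedge).
Burden on consumers: $8; on sellers: $20. (They sum to $28.)

Consumers bear $8 per pound; sellers bear $20 per pound.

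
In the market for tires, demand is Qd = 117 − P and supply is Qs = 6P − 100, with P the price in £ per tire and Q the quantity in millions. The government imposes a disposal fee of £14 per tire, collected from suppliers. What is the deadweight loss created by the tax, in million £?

Deadweight loss = £84 million.

Before the tax: set 117 − P = 6P − 100 → P* = £31, Q* = 86.
With the tax collected from suppliers, supply shifts: Qs = 6(P − 14) − 100.
New equilibrium: consumers pay £43, suppliers receive £29, Q = 74. (Wedge: Pb − Ps = 14.)
Quantity falls by |ΔQ| = |86 − 74| = 12.
DWL = ½ · t · |ΔQ| = ½ · 14 · 12 = £84.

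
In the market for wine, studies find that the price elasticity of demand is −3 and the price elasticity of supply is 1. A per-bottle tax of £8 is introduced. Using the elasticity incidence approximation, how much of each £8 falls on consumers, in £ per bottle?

Incidence ratio: consumers' share ≈ εs / (εs + |εd|) = 1 / (1 + 3) = 0.25.
So consumers bear ≈ 0.25 × £8 = £2; producers bear £6.

Consumers bear ≈ £2 per bottle.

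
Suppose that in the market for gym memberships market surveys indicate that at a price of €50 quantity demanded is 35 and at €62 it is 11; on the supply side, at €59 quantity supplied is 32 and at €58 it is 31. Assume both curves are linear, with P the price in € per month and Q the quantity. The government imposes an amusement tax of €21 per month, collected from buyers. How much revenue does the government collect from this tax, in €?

Demand slope: (11 − 35)/(62 − 50) = -2, so Qd = 135 − 2P.
Supply slope: (31 − 32)/(58 − 59) = 1, so Qs = P − 27.
Before the tax: set 135 − 2P = P − 27 → P* = €54, Q* = 27.
With the tax collected from buyers, demand (in seller-price terms) shifts: Qd = 135 − 2(P + 21).
New equilibrium: buyers pay €61, sellers receive €40, Q = 13. (Wedge: Pb − Ps = 21.)
Revenue = t · Q = 21 · 13 = €273.

Tax revenue = €273.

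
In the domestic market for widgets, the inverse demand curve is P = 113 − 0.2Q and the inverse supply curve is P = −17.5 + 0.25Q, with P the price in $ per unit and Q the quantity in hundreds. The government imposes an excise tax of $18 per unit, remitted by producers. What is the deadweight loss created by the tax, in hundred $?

Inverting to Q(P) form: Qd = 565 − 5P; Qs = 4P + 70.
Without the tax, 565 − 5P = 4P + 70 gives 9P = 495, so P* = $55 and Q* = 290.
With the tax collected from producers, supply shifts: Qs = 4(P − 18) + 70.
Solving gives Q = 250 with consumers paying $63 and producers receiving $45 (the $18 wedge).
Quantity falls by |ΔQ| = |290 − 250| = 40.
DWL = ½ · t · |ΔQ| = ½ · 18 · 40 = $360.

Deadweight loss = $360 hundred.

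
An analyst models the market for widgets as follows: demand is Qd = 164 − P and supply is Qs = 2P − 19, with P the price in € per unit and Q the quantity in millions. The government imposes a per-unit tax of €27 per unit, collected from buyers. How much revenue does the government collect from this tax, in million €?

Tax revenue = €2295 million.

Before the tax: set 164 − P = 2P − 19 → P* = €61, Q* = 103.
With the tax collected from buyers, demand (in seller-price terms) shifts: Qd = 164 − (P + 27).
New equilibrium: buyers pay €79, producers receive €52, Q = 85. (Wedge: Pb − Ps = 27.)
Revenue = t · Q = 27 · 85 = €2295.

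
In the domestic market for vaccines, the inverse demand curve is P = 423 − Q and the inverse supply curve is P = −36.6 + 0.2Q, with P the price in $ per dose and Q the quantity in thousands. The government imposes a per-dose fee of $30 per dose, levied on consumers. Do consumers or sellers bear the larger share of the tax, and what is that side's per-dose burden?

Consumers bear the larger share: $25 per dose.

Rewrite in direct form: Qd = 423 − P and Qs = 5P + 183.
Before the tax: set 423 − P = 5P + 183 → P* = $40, Q* = 383.
With the tax collected from consumers, demand (in seller-price terms) shifts: Qd = 423 − (P + 30).
New equilibrium: consumers pay $65, sellers receive $35, Q = 358. (Wedge: Pb − Ps = 30.)
Per-dose burden: consumers $25, sellers $5.
Consumers take the larger share because demand is less price-elastic here (demand slope 1 vs supply slope 5).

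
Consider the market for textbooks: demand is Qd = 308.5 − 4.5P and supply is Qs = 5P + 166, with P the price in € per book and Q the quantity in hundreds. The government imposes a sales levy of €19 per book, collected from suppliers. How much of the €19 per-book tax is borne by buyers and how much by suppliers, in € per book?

Buyers bear €10 per book; suppliers bear €9 per book.

Without the tax, 308.5 − 4.5P = 5P + 166 gives 9.5P = 142.5, so P* = €15 and Q* = 241.
With the tax collected from suppliers, supply shifts: Qs = 5(P − 19) + 166.
New equilibrium: buyers pay €25, suppliers receive €6, Q = 196. (Wedge: Pb − Ps = 19.)
Burden on buyers: €10; on suppliers: €9. (They sum to €19.)
The less price-elastic side of the market bears the larger share of a per-unit tax.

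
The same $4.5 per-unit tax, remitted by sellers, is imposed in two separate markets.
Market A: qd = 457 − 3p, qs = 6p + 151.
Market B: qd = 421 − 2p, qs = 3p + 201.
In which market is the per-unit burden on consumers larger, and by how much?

Market A, by $0.3.

Market A: pre-tax p* = $34, q* = 355; post-tax q = 346; per-unit burden on consumers = $3.
Market B: pre-tax p* = $44, q* = 333; post-tax q = 327.6; per-unit burden on consumers = $2.7.
Difference: $3 vs $2.7 → market A is larger by $0.3.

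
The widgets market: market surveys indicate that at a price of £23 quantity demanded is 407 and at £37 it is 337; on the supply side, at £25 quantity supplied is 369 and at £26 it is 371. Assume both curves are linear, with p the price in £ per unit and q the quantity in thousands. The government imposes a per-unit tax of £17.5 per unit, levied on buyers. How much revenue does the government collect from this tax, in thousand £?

Demand slope: (337 − 407)/(37 − 23) = -5, so qd = 522 − 5p.
Supply slope: (371 − 369)/(26 − 25) = 2, so qs = 2p + 319.
Before the tax: set 522 − 5p = 2p + 319 → p* = £29, q* = 377.
With the tax collected from buyers, demand (in seller-price terms) shifts: qd = 522 − 5(p + 17.5).
Solving gives q = 352 with buyers paying £34 and sellers receiving £16.5 (the £17.5 wedge).
Revenue = t · Q = 17.5 · 352 = £6160.

Tax revenue = £6160 thousand.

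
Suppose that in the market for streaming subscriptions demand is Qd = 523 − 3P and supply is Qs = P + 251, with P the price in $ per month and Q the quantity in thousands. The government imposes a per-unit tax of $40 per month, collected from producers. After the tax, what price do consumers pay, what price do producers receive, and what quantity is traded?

Consumers pay $78; producers receive $38; quantity = 289.

Without the tax, 523 − 3P = P + 251 gives 4P = 272, so P* = $68 and Q* = 319.
With the tax collected from producers, supply shifts: Qs = (P − 40) + 251.
New equilibrium: consumers pay $78, producers receive $38, Q = 289. (Wedge: Pb − Ps = 40.)
The less price-elastic side of the market bears the larger share of a per-unit tax.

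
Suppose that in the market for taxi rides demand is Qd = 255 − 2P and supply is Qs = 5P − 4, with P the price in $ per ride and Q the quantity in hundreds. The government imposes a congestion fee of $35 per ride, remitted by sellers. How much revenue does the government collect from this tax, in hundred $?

Before the tax: set 255 − 2P = 5P − 4 → P* = $37, Q* = 181.
With the tax collected from sellers, supply shifts: Qs = 5(P − 35) − 4.
Solving gives Q = 131 with consumers paying $62 and sellers receiving $27 (the $35 wedge).
Revenue = t · Q = 35 · 131 = $4585.

Tax revenue = $4585 hundred.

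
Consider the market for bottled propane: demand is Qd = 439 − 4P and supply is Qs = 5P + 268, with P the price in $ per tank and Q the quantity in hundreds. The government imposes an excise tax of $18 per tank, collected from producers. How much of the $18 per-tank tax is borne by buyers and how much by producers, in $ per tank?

Buyers bear $10 per tank; producers bear $8 per tank.

Before the tax: set 439 − 4P = 5P + 268 → P* = $19, Q* = 363.
With the tax collected from producers, supply shifts: Qs = 5(P − 18) + 268.
New equilibrium: buyers pay $29, producers receive $11, Q = 323. (Wedge: Pb − Ps = 18.)
Burden on buyers: $10; on producers: $8. (They sum to $18.)
The less price-elastic side of the market bears the larger share of a per-unit tax.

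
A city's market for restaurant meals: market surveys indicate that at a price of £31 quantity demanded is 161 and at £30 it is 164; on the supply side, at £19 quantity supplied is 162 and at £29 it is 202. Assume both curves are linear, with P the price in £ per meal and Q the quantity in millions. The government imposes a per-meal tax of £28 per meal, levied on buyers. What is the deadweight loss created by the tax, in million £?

Demand slope: (164 − 161)/(30 − 31) = -3, so Qd = 254 − 3P.
Supply slope: (202 − 162)/(29 − 19) = 4, so Qs = 4P + 86.
Before the tax: set 254 − 3P = 4P + 86 → P* = £24, Q* = 182.
With the tax collected from buyers, demand (in seller-price terms) shifts: Qd = 254 − 3(P + 28).
Solving gives Q = 134 with buyers paying £40 and suppliers receiving £12 (the £28 wedge).
Quantity falls by |ΔQ| = |182 − 134| = 48.
DWL = ½ · t · |ΔQ| = ½ · 28 · 48 = £672.

Deadweight loss = £672 million.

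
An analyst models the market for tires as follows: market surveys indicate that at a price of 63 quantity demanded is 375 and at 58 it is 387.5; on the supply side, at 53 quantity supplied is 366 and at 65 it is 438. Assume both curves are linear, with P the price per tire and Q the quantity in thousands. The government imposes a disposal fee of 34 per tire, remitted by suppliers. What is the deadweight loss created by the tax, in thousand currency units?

Deadweight loss = 1020 thousand.

Demand slope: (387.5 − 375)/(58 − 63) = -2.5, so Qd = 532.5 − 2.5P.
Supply slope: (438 − 366)/(65 − 53) = 6, so Qs = 6P + 48.
Before the tax: set 532.5 − 2.5P = 6P + 48 → P* = 57, Q* = 390.
With the tax collected from suppliers, supply shifts: Qs = 6(P − 34) + 48.
New equilibrium: buyers pay 81, suppliers receive 47, Q = 330. (Wedge: Pb − Ps = 34.)
Quantity falls by |ΔQ| = |390 − 330| = 60.
DWL = ½ · t · |ΔQ| = ½ · 34 · 60 = 1020.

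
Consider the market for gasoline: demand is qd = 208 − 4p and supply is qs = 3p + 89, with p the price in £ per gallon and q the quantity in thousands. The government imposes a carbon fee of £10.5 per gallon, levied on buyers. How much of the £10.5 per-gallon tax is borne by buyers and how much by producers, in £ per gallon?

Without the tax, 208 − 4p = 3p + 89 gives 7p = 119, so p* = £17 and q* = 140.
With the tax collected from buyers, demand (in seller-price terms) shifts: qd = 208 − 4(p + 10.5).
New equilibrium: buyers pay £21.5, producers receive £11, q = 122. (Wedge: pb − ps = 10.5.)
Burden on buyers: £4.5; on producers: £6. (They sum to £10.5.)
The less price-elastic side of the market bears the larger share of a per-unit tax.

Buyers bear £4.5 per gallon; producers bear £6 per gallon.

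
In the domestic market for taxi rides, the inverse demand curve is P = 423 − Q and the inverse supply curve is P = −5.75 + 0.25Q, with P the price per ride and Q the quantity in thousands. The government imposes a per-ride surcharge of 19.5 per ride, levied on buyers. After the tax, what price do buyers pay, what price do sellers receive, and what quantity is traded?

Buyers pay 95.6; sellers receive 76.1; quantity = 327.4.

Inverting to Q(P) form: Qd = 423 − P; Qs = 4P + 23.
Before the tax: set 423 − P = 4P + 23 → P* = 80, Q* = 343.
With the tax collected from buyers, demand (in seller-price terms) shifts: Qd = 423 − (P + 19.5).
New equilibrium: buyers pay 95.6, sellers receive 76.1, Q = 327.4. (Wedge: Pb − Ps = 19.5.)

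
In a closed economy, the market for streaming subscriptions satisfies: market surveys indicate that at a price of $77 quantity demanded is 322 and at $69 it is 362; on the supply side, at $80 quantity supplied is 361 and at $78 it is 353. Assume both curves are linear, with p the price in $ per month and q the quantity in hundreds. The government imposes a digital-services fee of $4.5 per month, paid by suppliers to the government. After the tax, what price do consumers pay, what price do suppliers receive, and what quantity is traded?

Consumers pay $76; suppliers receive $71.5; quantity = 327.

Demand slope: (362 − 322)/(69 − 77) = -5, so qd = 707 − 5p.
Supply slope: (353 − 361)/(78 − 80) = 4, so qs = 4p + 41.
Without the tax, 707 − 5p = 4p + 41 gives 9p = 666, so p* = $74 and q* = 337.
With the tax collected from suppliers, supply shifts: qs = 4(p − 4.5) + 41.
New equilibrium: consumers pay $76, suppliers receive $71.5, q = 327. (Wedge: pb − ps = 4.5.)
The less price-elastic side of the market bears the larger share of a per-unit tax.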